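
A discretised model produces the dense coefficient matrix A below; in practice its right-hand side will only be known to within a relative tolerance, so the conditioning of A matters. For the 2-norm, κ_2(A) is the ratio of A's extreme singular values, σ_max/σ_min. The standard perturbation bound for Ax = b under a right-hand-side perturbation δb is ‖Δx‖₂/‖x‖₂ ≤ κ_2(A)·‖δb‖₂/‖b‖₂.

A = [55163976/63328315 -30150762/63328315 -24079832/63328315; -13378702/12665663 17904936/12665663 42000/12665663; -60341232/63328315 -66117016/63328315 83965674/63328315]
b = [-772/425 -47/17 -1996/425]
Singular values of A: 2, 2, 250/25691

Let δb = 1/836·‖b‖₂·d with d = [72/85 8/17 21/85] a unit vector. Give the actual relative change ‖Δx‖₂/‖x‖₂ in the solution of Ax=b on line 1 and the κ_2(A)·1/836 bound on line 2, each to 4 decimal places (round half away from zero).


largest singular value 2, smallest 250/25691
κ = σ_max/σ_min = 2/(250/25691) = 205.5280
worst-case relative error ≤ 205.5280 × 1/836 = 0.2458
solve Ax = b  →  x = [-225.3309 -169.6232 -299.0406]
‖b‖₂ = 5.7446 and ‖x‖₂ = 411.0612
re-solving with b+δb shifts x by Δx of norm 0.7061
relative error = 0.0017
so the bound overstates the realised error by a factor of ≈ 143.1131 (computed from the unrounded values)

0.0017
0.2458


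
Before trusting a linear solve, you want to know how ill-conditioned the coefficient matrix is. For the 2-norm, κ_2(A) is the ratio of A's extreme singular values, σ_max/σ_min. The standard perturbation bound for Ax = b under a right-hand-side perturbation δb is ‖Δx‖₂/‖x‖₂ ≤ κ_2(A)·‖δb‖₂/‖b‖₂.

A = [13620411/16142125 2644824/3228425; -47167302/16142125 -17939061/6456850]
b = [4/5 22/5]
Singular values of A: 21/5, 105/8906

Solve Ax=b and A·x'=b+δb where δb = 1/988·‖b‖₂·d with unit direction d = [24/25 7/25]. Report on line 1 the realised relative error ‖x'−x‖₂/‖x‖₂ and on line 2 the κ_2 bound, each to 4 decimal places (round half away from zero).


0.0023
0.3606

from the listed singular values, σ₁ = 21/5, σ_n = 105/8906
κ = σ_max/σ_min = (21/5)/(105/8906) = 356.2400
perturbation bound = 356.2400·1/988 = 0.3606
solve Ax = b  →  x = [-117.6814 122.1846]
‖b‖₂ = 4.4721 and ‖x‖₂ = 169.6408
re-solving with b+δb shifts x by Δx of norm 0.3839
relative error = 0.0023
realised/bound (from unrounded values) ≈ 0.0063


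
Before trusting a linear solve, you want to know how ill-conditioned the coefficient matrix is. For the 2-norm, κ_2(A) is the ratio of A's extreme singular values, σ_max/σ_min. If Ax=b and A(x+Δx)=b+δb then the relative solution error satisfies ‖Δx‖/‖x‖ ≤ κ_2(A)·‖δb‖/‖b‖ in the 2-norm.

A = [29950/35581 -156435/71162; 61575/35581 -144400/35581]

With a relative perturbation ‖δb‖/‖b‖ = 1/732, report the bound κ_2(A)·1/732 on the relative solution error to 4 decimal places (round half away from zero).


0.0880

form AᵀA = [16223125/4380649 -38872125/4380649; -38872125/4380649 373278025/17522596] with trace 2592725/103684 and determinant 15625/103684
eigenvalues of AᵀA: λ = (tr ± √(tr²−4·det))/2 = 25, 625/103684
κ = σ_max/σ_min = 5/(25/322) = 64.4000
bound on ‖Δx‖/‖x‖: κ·ε = 64.4000·1/732 = 0.0880


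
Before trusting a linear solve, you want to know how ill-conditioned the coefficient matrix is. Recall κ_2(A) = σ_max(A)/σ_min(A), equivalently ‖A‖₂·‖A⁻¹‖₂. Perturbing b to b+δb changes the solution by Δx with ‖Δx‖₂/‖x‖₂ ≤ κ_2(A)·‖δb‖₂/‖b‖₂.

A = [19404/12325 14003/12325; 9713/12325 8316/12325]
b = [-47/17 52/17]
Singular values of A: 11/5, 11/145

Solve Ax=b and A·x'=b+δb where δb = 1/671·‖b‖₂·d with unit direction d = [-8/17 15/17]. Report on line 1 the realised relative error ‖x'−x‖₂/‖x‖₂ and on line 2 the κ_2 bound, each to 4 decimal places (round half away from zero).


0.0015
0.0432

σ_max = 11/5, σ_min = 11/145
condition number: (11/5) ÷ (11/145) = 29.0000
bound on ‖Δx‖/‖x‖: κ·ε = 29.0000·1/671 = 0.0432
solve Ax = b  →  x = [-32.0000 41.9091]
2-norm of b is 4.1231; of x, 52.7292
with δb = [-0.0029 0.0054], A·Δx = δb → ‖Δx‖ = 0.0810
realised ‖Δx‖/‖x‖ = 0.0015
so the bound overstates the realised error by a factor of ≈ 28.1352 (computed from the unrounded values)


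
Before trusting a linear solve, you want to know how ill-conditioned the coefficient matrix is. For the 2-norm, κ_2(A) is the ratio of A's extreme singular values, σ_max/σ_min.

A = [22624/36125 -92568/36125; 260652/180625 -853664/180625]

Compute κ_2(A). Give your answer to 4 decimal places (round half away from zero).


M = AᵀA = [279361936/112890625 -951092352/112890625; -951092352/112890625 3262848064/112890625]. tr(M)=5667536/180625, det(M)=2458624/4515625
solving λ² − 5667536/180625·λ + 2458624/4515625 = 0 gives λ = 784/25, 3136/180625
κ = σ_max/σ_min = (28/5)/(56/425) = 42.5000

42.5000


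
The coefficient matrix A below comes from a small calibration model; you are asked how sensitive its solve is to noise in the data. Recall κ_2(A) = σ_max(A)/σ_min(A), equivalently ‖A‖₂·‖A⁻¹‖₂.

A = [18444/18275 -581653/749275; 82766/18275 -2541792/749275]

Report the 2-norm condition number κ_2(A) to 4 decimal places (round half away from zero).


AᵀA = [7190391892/333975625 -5392730844/333975625; -5392730844/333975625 4044632233/333975625]; tr = 89880193/2671805, det = 2829124/333975625
char-poly roots: 841/25 and 3364/13359025
σ_max=√(841/25)=(29/5), σ_min=√(3364/13359025)=(58/3655) → κ = 365.5000

365.5000


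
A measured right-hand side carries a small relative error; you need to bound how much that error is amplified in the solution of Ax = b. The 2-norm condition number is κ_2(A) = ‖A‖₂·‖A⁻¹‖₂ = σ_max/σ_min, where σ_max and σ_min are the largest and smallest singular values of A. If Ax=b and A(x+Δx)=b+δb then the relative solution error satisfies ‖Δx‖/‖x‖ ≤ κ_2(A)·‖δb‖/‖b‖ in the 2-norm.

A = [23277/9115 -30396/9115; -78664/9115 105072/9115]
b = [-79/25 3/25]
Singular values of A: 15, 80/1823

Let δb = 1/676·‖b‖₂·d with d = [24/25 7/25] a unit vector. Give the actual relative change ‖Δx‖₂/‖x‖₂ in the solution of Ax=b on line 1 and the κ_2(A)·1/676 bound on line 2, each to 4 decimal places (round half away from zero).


largest singular value 15, smallest 80/1823
condition number: 15 ÷ (80/1823) = 341.8125
κ_2(A)·‖δb‖/‖b‖ = 0.5056
solve Ax = b  →  x = [-54.7300 -40.9642]
2-norm of b is 3.1623; of x, 68.3625
δb = ε·‖b‖·d = [0.0045 0.0013]; solving A·Δx = δb gives ‖Δx‖ = 0.1066
relative error = 0.0016
so the bound overstates the realised error by a factor of ≈ 324.2720 (computed from the unrounded values)

0.0016
0.5056


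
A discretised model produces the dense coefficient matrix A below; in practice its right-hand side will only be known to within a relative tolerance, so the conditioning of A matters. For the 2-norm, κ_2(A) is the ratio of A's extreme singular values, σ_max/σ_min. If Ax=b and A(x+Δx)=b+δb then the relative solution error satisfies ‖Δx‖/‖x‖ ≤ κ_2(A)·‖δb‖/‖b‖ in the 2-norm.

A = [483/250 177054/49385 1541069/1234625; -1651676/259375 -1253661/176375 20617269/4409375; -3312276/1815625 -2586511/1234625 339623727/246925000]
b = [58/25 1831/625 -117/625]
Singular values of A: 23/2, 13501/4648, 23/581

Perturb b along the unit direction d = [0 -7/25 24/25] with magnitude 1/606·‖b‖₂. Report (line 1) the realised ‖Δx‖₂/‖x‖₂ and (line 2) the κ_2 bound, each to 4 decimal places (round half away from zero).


0.0062
0.4794

largest singular value 23/2, smallest 23/581
condition number: (23/2) ÷ (23/581) = 290.5000
perturbation bound = 290.5000·1/606 = 0.4794
solve Ax = b  →  x = [-20.3130 13.7367 -6.1557]
2-norm of b is 3.7417; of x, 25.2826
with δb = [0.0000 -0.0017 0.0059], A·Δx = δb → ‖Δx‖ = 0.1560
realised ‖Δx‖/‖x‖ = 0.0062
realised/bound (from unrounded values) ≈ 0.0129


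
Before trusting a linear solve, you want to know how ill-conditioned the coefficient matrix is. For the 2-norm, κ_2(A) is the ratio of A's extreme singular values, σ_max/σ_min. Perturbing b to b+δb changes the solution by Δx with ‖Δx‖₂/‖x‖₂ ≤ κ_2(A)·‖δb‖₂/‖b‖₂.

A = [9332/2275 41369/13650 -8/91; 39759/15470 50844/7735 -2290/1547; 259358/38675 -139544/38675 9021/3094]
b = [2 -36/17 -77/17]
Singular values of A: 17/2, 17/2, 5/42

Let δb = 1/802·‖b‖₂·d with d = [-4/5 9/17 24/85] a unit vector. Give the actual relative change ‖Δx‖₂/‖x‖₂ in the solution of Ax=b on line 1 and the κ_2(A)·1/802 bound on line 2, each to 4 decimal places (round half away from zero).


largest singular value 17/2, smallest 5/42
condition number: (17/2) ÷ (5/42) = 71.4000
bound on ‖Δx‖/‖x‖: κ·ε = 71.4000·1/802 = 0.0890
solve Ax = b  →  x = [7.3701 -10.2190 -31.1511]
‖b‖₂ = 5.3852 and ‖x‖₂ = 33.6027
δb = ε·‖b‖·d = [-0.0054 0.0036 0.0019]; solving A·Δx = δb gives ‖Δx‖ = 0.0564
dividing the unrounded norms, ‖Δx‖/‖x‖ = 0.0017
tightness: 0.0017 against a bound of 0.0890 (unrounded ratio ≈ 0.0189)

0.0017
0.0890


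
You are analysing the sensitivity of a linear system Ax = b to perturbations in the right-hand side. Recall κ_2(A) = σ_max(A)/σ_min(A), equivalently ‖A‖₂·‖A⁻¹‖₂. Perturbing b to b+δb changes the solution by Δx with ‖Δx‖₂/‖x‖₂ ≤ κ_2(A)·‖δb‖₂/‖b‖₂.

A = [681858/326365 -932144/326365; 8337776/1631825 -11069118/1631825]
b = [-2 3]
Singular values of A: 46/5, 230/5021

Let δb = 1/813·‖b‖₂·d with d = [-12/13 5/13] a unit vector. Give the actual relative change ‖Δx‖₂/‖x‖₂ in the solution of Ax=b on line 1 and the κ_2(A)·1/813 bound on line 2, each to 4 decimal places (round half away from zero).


0.0015
0.2470

from the listed singular values, σ₁ = 46/5, σ_n = 230/5021
condition number: (46/5) ÷ (230/5021) = 200.8400
bound on ‖Δx‖/‖x‖: κ·ε = 200.8400·1/813 = 0.2470
solve Ax = b  →  x = [52.5235 39.1209]
‖b‖ = 3.6056, ‖x‖ = 65.4917
with δb = [-0.0041 0.0017], A·Δx = δb → ‖Δx‖ = 0.0968
realised ‖Δx‖/‖x‖ = 0.0015
so the bound overstates the realised error by a factor of ≈ 167.1099 (computed from the unrounded values)


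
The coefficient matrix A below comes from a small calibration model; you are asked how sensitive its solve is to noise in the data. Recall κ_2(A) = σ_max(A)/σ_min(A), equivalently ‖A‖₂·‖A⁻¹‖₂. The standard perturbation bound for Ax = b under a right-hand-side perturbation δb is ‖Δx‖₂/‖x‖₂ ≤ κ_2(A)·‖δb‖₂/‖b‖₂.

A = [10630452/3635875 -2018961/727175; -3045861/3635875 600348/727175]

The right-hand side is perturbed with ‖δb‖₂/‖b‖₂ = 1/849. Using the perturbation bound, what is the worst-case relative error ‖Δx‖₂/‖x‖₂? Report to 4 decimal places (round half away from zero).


0.2363

AᵀA = [195654046329/21151339225 -37265671296/4230267845; -37265671296/4230267845 7098593985/846053569]; tr = 443660994/25150225, det = 194481/25150225
solving λ² − 443660994/25150225·λ + 194481/25150225 = 0 gives λ = 441/25, 441/1006009
κ = σ_max/σ_min = (21/5)/(21/1003) = 200.6000
perturbation bound = 200.6000·1/849 = 0.2363


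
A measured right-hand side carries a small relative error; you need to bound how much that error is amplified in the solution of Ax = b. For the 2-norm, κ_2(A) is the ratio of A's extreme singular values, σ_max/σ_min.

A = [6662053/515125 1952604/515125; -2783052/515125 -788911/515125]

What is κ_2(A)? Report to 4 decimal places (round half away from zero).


317.0000

AᵀA = [308451648577/1570140625 89964092736/1570140625; 89964092736/1570140625 26242857673/1570140625]; tr = 107102242/502445, det = 28398241/62805625
char-poly roots: 5329/25 and 5329/2512225
so κ_2 = √((5329/25) / (5329/2512225)) = 317.0000


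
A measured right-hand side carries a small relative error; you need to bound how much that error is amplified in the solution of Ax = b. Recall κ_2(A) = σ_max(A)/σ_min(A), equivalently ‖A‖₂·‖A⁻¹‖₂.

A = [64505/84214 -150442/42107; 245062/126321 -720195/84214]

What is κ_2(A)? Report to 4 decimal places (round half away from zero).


form AᵀA = [1643015329/377680356 -202766480/10491121; -202766480/10491121 3604804849/41964484] with trace 10138685/112338 and determinant 130321/898704
eigenvalues of AᵀA: λ = (tr ± √(tr²−4·det))/2 = 361/4, 361/224676
σ_max=√(361/4)=(19/2), σ_min=√(361/224676)=(19/474) → κ = 237.0000

237.0000


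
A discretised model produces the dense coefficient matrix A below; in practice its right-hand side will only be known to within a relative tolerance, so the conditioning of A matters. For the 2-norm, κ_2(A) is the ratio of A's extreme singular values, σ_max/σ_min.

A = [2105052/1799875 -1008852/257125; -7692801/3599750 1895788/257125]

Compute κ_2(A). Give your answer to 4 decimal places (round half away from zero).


317.6250

M = AᵀA = [266104369953/44838062500 -32580089382/1601359375; -32580089382/1601359375 15957766432/228765625]. tr(M)=1086024509/14348180, det(M)=25462116/448380625
solving λ² − 1086024509/14348180·λ + 25462116/448380625 = 0 gives λ = 7569/100, 13456/17935225
so κ_2 = √((7569/100) / (13456/17935225)) = 317.6250


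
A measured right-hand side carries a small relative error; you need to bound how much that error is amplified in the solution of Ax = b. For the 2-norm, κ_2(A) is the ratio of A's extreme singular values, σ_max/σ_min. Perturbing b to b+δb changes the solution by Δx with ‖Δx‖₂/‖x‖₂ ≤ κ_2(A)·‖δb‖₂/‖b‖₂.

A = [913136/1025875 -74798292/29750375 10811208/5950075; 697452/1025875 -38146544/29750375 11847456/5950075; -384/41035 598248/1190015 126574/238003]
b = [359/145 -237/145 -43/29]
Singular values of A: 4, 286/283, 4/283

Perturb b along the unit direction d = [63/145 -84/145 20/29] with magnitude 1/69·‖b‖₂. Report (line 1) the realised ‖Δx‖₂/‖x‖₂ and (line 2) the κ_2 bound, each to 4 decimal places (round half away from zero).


0.0480
4.1014

from the listed singular values, σ₁ = 4, σ_n = 4/283
κ = σ_max/σ_min = 4/(4/283) = 283.0000
bound on ‖Δx‖/‖x‖: κ·ε = 283.0000·1/69 = 4.1014
solve Ax = b  →  x = [-67.8500 -16.5662 11.6780]
‖b‖ = 3.3166, ‖x‖ = 70.8127
Δx = A⁻¹·δb where δb = 1/69·3.3166·d; ‖Δx‖ = 3.4007
relative error = 0.0480
so the bound overstates the realised error by a factor of ≈ 85.4033 (computed from the unrounded values)


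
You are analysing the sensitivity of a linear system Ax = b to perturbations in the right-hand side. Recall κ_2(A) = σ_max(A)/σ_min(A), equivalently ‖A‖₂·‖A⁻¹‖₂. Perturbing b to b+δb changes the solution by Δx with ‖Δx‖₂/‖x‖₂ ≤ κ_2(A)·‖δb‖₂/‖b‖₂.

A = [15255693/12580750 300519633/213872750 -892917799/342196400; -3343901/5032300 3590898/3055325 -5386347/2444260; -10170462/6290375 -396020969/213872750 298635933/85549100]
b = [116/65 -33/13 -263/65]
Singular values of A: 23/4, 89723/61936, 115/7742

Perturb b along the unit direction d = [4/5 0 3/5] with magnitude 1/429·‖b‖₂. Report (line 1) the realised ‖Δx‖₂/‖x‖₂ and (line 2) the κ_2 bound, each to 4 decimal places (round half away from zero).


0.0119
0.9023

σ_max = 23/4, σ_min = 115/7742
condition number: (23/4) ÷ (115/7742) = 387.1000
κ_2(A)·‖δb‖/‖b‖ = 0.9023
solve Ax = b  →  x = [2.7968 -59.5297 -31.4406]
‖b‖₂ = 5.0990 and ‖x‖₂ = 67.3804
δb = ε·‖b‖·d = [0.0095 0.0000 0.0071]; solving A·Δx = δb gives ‖Δx‖ = 0.8002
relative error = 0.0119
tightness: 0.0119 against a bound of 0.9023 (unrounded ratio ≈ 0.0132)


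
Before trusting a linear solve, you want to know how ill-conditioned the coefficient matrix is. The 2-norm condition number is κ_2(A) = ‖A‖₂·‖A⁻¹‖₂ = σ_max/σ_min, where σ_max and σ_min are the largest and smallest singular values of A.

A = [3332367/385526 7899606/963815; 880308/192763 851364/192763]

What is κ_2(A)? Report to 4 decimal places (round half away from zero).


form AᵀA = [49150306305/514291684 58510400949/642864605; 58510400949/642864605 278630766324/3214323025] with trace 2786302881/15288100 and determinant 2125764/3822025
eigenvalues of AᵀA: λ = (tr ± √(tr²−4·det))/2 = 729/4, 11664/3822025
κ_2(A) = √(λ_max/λ_min) = √((729/4) / (11664/3822025)) = 244.3750

244.3750


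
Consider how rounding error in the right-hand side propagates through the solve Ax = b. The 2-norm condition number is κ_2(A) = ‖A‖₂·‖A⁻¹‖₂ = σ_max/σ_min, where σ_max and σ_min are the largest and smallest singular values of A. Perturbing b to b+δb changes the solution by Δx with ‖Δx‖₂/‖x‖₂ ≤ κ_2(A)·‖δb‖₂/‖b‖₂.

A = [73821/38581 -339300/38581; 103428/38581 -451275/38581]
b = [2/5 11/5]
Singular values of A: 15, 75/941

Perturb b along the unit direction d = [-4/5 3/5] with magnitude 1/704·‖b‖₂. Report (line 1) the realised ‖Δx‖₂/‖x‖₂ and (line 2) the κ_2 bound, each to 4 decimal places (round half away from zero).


σ_max = 15, σ_min = 75/941
condition number: 15 ÷ (75/941) = 188.2000
perturbation bound = 188.2000·1/704 = 0.2673
solve Ax = b  →  x = [12.2699 2.6241]
‖b‖ = 2.2361, ‖x‖ = 12.5474
with δb = [-0.0025 0.0019], A·Δx = δb → ‖Δx‖ = 0.0399
dividing the unrounded norms, ‖Δx‖/‖x‖ = 0.0032
so the bound overstates the realised error by a factor of ≈ 84.1704 (computed from the unrounded values)

0.0032
0.2673


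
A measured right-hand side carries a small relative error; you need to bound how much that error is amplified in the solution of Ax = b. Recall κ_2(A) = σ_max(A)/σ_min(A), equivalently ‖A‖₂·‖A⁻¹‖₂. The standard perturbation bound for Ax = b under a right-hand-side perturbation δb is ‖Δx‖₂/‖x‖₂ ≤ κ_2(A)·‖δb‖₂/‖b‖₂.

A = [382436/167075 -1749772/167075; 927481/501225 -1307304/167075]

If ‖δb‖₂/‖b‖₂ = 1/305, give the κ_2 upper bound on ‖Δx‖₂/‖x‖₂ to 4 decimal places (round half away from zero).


0.4008

AᵀA = [87061466089/10049060025 -1717347752/44662489; -1717347752/44662489 190829832016/1116562225]; tr = 1073485993/5978025, det = 322417936/149450625
λ_max, λ_min = (1073485993/5978025 ± √46082551582803961/1429471316025)/2 = 4489/25, 71824/5978025
σ_max=√(4489/25)=(67/5), σ_min=√(71824/5978025)=(268/2445) → κ = 122.2500
bound on ‖Δx‖/‖x‖: κ·ε = 122.2500·1/305 = 0.4008


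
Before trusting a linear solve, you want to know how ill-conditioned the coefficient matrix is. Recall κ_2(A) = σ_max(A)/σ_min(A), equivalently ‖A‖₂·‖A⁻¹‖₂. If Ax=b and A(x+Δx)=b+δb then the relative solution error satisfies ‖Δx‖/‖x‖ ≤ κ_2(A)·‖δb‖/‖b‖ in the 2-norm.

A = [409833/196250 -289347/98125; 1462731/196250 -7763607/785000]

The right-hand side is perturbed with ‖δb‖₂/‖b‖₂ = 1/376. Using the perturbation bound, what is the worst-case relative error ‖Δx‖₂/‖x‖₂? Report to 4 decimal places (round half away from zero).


M = AᵀA = [1846036053/30811250 -19687584357/246490000; -19687584357/246490000 105010850529/985960000]. tr(M)=6563360169/39438400, det(M)=276922881/157753600
char-poly roots: 16641/100 and 16641/1577536
so κ_2 = √((16641/100) / (16641/1577536)) = 125.6000
κ_2(A)·‖δb‖/‖b‖ = 0.3340

0.3340


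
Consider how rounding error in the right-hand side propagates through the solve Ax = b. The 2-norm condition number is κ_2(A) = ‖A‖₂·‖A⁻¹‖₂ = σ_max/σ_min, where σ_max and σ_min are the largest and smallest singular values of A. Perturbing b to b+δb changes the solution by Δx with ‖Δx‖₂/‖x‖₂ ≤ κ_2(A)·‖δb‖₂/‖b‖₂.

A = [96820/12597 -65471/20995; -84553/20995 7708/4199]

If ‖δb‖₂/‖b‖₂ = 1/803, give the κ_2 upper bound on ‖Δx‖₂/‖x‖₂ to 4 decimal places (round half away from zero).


AᵀA = [1033549129/13727025 -28699328/915135; -28699328/915135 19971569/1525225]; tr = 287170/3249, det = 4879681/2030625
eigenvalues of AᵀA: λ = (tr ± √(tr²−4·det))/2 = 2209/25, 2209/81225
σ_max=√(2209/25)=(47/5), σ_min=√(2209/81225)=(47/285) → κ = 57.0000
κ_2(A)·‖δb‖/‖b‖ = 0.0710

0.0710


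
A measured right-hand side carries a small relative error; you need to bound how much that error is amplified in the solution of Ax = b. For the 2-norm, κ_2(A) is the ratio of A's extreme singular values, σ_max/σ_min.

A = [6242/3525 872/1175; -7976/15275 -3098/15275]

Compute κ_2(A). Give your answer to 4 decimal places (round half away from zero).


141.0000

AᵀA = [11451556/3359889 1590400/1119963; 1590400/1119963 220964/373321]; tr = 79528/19881, det = 16/19881
λ_max, λ_min = (79528/19881 ± √6323430400/395254161)/2 = 4, 4/19881
σ_max=√4=2, σ_min=√(4/19881)=(2/141) → κ = 141.0000


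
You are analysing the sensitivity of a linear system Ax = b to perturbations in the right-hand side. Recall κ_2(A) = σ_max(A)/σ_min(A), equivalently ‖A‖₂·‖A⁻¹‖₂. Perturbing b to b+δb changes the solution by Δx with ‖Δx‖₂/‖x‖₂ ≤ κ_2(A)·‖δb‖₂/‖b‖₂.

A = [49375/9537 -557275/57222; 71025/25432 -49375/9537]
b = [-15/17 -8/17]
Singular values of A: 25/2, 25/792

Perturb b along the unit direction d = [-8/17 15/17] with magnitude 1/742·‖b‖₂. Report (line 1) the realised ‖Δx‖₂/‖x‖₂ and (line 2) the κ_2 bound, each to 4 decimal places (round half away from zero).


0.5337
0.5337

σ_max = 25/2, σ_min = 25/792
κ = σ_max/σ_min = (25/2)/(25/792) = 396.0000
perturbation bound = 396.0000·1/742 = 0.5337
solve Ax = b  →  x = [-0.0376 0.0706]
‖b‖₂ = 1.0000 and ‖x‖₂ = 0.0800
δb = ε·‖b‖·d = [-0.0006 0.0012]; solving A·Δx = δb gives ‖Δx‖ = 0.0427
realised ‖Δx‖/‖x‖ = 0.5337
tightness: 0.5337 against a bound of 0.5337; the bound is attained (ratio 1)


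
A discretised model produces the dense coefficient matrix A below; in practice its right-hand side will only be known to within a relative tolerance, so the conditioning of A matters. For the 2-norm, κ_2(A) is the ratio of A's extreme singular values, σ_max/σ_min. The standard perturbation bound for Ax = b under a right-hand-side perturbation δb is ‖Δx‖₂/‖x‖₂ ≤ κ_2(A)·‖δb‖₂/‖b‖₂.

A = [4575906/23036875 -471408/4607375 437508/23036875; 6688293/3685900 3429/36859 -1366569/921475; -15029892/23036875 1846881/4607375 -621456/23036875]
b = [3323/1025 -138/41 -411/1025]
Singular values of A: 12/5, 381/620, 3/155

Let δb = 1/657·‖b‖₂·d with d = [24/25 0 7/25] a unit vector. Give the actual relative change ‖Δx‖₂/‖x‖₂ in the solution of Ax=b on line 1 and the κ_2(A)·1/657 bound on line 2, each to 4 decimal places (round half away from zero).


from the listed singular values, σ₁ = 12/5, σ_n = 3/155
condition number: (12/5) ÷ (3/155) = 124.0000
κ_2(A)·‖δb‖/‖b‖ = 0.1887
solve Ax = b  →  x = [64.5520 109.9968 88.1527]
‖b‖ = 4.6904, ‖x‖ = 155.0392
δb = ε·‖b‖·d = [0.0069 0.0000 0.0020]; solving A·Δx = δb gives ‖Δx‖ = 0.3689
dividing the unrounded norms, ‖Δx‖/‖x‖ = 0.0024
realised/bound (from unrounded values) ≈ 0.0126

0.0024
0.1887


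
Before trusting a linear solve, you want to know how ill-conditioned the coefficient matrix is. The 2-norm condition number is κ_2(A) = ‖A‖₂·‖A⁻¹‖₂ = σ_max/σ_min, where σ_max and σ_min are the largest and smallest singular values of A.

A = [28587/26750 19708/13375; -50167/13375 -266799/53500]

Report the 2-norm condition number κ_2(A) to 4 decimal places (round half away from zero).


form AᵀA = [3482921/228980 4643613/228980; 4643613/228980 24766781/915920] with trace 7739693/183184 and determinant 28561/732736
λ_max, λ_min = (7739693/183184 ± √59897615816025/33556377856)/2 = 169/4, 169/183184
so κ_2 = √((169/4) / (169/183184)) = 214.0000

214.0000


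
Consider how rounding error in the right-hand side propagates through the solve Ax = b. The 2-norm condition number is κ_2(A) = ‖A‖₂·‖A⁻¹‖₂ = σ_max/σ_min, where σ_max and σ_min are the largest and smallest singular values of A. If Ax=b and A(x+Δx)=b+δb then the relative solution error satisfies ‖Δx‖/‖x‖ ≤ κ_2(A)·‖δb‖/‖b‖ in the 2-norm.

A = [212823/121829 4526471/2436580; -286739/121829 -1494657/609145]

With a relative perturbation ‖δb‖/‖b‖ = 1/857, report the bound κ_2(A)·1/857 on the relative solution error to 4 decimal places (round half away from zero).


AᵀA = [127512883450/14842305241 535528590345/59369220964; 535528590345/59369220964 2249317299049/237476883856]; tr = 5100503489/282374416, det = 2088025/282374416
eigenvalues of AᵀA: λ = (tr ± √(tr²−4·det))/2 = 289/16, 7225/17648401
σ_max=√(289/16)=(17/4), σ_min=√(7225/17648401)=(85/4201) → κ = 210.0500
κ_2(A)·‖δb‖/‖b‖ = 0.2451

0.2451


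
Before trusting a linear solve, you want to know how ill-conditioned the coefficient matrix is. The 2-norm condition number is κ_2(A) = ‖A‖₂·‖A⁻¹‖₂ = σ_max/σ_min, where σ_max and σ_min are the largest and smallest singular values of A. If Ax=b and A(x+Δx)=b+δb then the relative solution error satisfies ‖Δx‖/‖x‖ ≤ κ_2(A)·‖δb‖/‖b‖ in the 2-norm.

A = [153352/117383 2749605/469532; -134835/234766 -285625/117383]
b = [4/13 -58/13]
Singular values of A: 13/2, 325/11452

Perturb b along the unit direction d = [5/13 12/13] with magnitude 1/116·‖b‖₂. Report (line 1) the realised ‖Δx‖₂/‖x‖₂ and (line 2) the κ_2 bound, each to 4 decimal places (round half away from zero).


σ_max = 13/2, σ_min = 325/11452
κ_2(A) = (13/2) / (325/11452) = 229.0400
worst-case relative error ≤ 229.0400 × 1/116 = 1.9745
solve Ax = b  →  x = [137.5775 -30.6395]
‖b‖ = 4.4721, ‖x‖ = 140.9480
with δb = [0.0148 0.0356], A·Δx = δb → ‖Δx‖ = 1.3585
relative error = 0.0096
so the bound overstates the realised error by a factor of ≈ 204.8601 (computed from the unrounded values)

0.0096
1.9745


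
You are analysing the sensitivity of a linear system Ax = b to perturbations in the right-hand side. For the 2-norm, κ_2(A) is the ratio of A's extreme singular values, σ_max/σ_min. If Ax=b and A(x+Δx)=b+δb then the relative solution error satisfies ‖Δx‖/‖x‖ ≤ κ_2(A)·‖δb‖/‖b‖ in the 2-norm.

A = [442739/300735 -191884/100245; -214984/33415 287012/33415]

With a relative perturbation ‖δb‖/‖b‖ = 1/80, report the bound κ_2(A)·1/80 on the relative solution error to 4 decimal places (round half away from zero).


AᵀA = [2343655897/53802225 -1041603332/17934075; -1041603332/17934075 462940192/5978025]; tr = 260404705/2152089, det = 234256/2152089
eigenvalues of AᵀA: λ = (tr ± √(tr²−4·det))/2 = 121, 1936/2152089
σ_max=√121=11, σ_min=√(1936/2152089)=(44/1467) → κ = 366.7500
κ_2(A)·‖δb‖/‖b‖ = 4.5844

4.5844


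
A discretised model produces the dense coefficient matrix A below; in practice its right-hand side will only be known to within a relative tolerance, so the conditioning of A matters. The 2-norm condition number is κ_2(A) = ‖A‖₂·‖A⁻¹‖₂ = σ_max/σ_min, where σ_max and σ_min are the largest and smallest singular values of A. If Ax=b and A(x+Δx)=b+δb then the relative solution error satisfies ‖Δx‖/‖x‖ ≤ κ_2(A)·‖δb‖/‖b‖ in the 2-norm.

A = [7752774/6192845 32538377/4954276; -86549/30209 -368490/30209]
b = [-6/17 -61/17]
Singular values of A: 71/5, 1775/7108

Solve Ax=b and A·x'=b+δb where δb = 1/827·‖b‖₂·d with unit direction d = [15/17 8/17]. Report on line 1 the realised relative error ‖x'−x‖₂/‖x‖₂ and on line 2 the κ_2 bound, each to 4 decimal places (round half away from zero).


0.0022
0.0688

largest singular value 71/5, smallest 1775/7108
condition number: (71/5) ÷ (1775/7108) = 56.8640
κ_2(A)·‖δb‖/‖b‖ = 0.0688
solve Ax = b  →  x = [7.8600 -1.5520]
‖b‖ = 3.6056, ‖x‖ = 8.0118
with δb = [0.0038 0.0021], A·Δx = δb → ‖Δx‖ = 0.0175
dividing the unrounded norms, ‖Δx‖/‖x‖ = 0.0022
realised/bound (from unrounded values) ≈ 0.0317


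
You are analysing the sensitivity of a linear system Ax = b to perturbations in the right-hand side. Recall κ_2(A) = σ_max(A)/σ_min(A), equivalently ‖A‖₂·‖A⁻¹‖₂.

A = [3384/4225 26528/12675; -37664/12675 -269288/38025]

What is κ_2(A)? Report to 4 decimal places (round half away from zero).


form AᵀA = [2434624/257049 17520640/771147; 17520640/771147 126159424/2313441] with trace 876160/13689 and determinant 4096/13689
solving λ² − 876160/13689·λ + 4096/13689 = 0 gives λ = 64, 64/13689
σ_max=√64=8, σ_min=√(64/13689)=(8/117) → κ = 117.0000

117.0000


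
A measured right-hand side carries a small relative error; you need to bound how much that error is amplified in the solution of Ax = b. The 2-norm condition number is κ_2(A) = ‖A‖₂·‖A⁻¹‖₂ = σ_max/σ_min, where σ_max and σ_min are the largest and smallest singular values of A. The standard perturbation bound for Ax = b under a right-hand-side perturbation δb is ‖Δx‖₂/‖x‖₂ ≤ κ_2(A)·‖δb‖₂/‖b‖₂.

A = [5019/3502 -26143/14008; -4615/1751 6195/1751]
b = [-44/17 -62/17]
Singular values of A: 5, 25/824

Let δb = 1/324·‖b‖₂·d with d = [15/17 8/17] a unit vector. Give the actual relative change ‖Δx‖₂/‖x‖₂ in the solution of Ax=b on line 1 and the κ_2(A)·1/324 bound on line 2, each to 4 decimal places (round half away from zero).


σ_max = 5, σ_min = 25/824
κ_2(A) = 5 / (25/824) = 164.8000
bound on ‖Δx‖/‖x‖: κ·ε = 164.8000·1/324 = 0.5086
solve Ax = b  →  x = [-105.2320 -79.4240]
2-norm of b is 4.4721; of x, 131.8406
δb = ε·‖b‖·d = [0.0122 0.0065]; solving A·Δx = δb gives ‖Δx‖ = 0.4549
realised ‖Δx‖/‖x‖ = 0.0035
tightness: 0.0035 against a bound of 0.5086 (unrounded ratio ≈ 0.0068)

0.0035
0.5086


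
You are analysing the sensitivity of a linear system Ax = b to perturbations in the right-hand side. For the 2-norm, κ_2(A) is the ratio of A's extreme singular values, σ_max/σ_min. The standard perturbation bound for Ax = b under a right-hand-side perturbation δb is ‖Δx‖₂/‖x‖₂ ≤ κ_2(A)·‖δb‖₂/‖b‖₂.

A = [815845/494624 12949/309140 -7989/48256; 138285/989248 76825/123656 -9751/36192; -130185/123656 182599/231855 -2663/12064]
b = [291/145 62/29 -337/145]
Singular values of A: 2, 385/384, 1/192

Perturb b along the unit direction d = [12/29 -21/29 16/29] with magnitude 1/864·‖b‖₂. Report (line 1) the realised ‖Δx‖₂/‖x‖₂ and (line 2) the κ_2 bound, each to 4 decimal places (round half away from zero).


largest singular value 2, smallest 1/192
κ = σ_max/σ_min = 2/(1/192) = 384.0000
worst-case relative error ≤ 384.0000 × 1/864 = 0.4444
solve Ax = b  →  x = [-30.7547 -143.5211 -354.8452]
‖b‖₂ = 3.7417 and ‖x‖₂ = 384.0042
with δb = [0.0018 -0.0031 0.0024], A·Δx = δb → ‖Δx‖ = 0.8315
relative error = 0.0022
realised/bound (from unrounded values) ≈ 0.0049

0.0022
0.4444


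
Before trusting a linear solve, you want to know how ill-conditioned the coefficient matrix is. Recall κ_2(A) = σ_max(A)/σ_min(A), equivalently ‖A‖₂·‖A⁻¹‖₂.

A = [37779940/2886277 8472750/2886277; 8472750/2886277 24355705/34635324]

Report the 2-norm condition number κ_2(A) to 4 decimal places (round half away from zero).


AᵀA = [891797358100/4955737609 401304743125/9911475218; 401304743125/9911475218 6502438605025/713626215696]; tr = 80262497425/424524816, det = 9150625/26532801
eigenvalues of AᵀA: λ = (tr ± √(tr²−4·det))/2 = 3025/16, 48400/26532801
κ = σ_max/σ_min = (55/4)/(220/5151) = 321.9375

321.9375


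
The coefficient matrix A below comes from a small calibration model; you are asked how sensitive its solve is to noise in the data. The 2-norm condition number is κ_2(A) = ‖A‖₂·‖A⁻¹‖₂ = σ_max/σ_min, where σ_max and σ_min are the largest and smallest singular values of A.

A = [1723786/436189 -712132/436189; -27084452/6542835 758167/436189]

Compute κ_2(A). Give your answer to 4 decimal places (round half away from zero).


347.1000

M = AᵀA = [1667230831444/50902128225 -46311516404/3393475215; -46311516404/3393475215 1286503193/226231681]. tr(M)=11578071301/301196025, det(M)=3694084/301196025
char-poly roots: 961/25 and 3844/12047841
σ_max=√(961/25)=(31/5), σ_min=√(3844/12047841)=(62/3471) → κ = 347.1000


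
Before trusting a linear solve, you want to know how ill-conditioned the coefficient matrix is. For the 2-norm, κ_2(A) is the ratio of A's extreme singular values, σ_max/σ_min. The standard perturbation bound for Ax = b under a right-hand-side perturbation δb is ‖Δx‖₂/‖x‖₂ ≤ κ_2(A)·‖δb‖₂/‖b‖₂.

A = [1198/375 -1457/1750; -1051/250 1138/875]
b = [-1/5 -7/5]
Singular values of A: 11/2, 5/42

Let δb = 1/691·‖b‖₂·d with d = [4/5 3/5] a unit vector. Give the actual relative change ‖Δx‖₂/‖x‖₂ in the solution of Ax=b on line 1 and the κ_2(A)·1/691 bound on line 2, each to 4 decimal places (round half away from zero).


largest singular value 11/2, smallest 5/42
condition number: (11/2) ÷ (5/42) = 46.2000
κ_2(A)·‖δb‖/‖b‖ = 0.0669
solve Ax = b  →  x = [-2.1775 -8.1149]
‖b‖₂ = 1.4142 and ‖x‖₂ = 8.4020
with δb = [0.0016 0.0012], A·Δx = δb → ‖Δx‖ = 0.0172
relative error = 0.0020
so the bound overstates the realised error by a factor of ≈ 32.6760 (computed from the unrounded values)

0.0020
0.0669


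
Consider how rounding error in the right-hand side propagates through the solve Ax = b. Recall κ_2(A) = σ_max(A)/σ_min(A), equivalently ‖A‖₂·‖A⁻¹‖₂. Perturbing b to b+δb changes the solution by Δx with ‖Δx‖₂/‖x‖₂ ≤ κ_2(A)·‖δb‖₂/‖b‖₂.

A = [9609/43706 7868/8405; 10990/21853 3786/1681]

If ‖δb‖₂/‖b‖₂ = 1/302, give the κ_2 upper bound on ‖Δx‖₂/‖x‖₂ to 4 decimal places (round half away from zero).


AᵀA = [3405049/11303044 18910962/14128805; 18910962/14128805 420250324/70644025]; tr = 1050641/168100, det = 1/1681
char-poly roots: 25/4 and 4/42025
so κ_2 = √((25/4) / (4/42025)) = 256.2500
perturbation bound = 256.2500·1/302 = 0.8485

0.8485


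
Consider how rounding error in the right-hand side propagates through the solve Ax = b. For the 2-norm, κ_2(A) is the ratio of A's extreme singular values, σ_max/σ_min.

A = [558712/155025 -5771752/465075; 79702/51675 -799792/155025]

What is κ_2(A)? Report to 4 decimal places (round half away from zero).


357.7500

AᵀA = [437077844/28441125 -4495209824/85323375; -4495209824/85323375 46236835904/255970125]; tr = 401364292/2047761, det = 614656/2047761
solving λ² − 401364292/2047761·λ + 614656/2047761 = 0 gives λ = 196, 3136/2047761
so κ_2 = √(196 / (3136/2047761)) = 357.7500


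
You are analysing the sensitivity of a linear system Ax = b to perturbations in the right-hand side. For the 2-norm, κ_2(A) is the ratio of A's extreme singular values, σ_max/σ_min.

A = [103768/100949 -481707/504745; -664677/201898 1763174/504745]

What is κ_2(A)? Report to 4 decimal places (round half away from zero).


M = AᵀA = [484866705625/40762802404 -127191274875/10190700601; -127191274875/10190700601 133632967525/10190700601]. tr(M)=1212126725/48469444, det(M)=9765625/48469444
λ_max, λ_min = (1212126725/48469444 ± √1467357859802975625/2349287001669136)/2 = 25, 390625/48469444
κ_2(A) = √(λ_max/λ_min) = √(25 / (390625/48469444)) = 55.6960

55.6960


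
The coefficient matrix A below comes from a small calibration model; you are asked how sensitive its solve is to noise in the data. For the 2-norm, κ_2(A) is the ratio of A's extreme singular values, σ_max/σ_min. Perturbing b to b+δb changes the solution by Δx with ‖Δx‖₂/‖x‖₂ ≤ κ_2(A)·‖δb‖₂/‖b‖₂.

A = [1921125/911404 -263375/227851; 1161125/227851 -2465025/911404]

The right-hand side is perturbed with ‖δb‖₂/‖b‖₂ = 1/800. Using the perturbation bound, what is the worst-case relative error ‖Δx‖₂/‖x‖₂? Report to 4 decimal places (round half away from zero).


0.2578

M = AᵀA = [149479890625/4915131664 -4982512500/307195729; -4982512500/307195729 42521955625/4915131664]. tr(M)=332183125/8503688, det(M)=9765625/272118016
char-poly roots: 625/16 and 15625/17007376
so κ_2 = √((625/16) / (15625/17007376)) = 206.2000
perturbation bound = 206.2000·1/800 = 0.2578


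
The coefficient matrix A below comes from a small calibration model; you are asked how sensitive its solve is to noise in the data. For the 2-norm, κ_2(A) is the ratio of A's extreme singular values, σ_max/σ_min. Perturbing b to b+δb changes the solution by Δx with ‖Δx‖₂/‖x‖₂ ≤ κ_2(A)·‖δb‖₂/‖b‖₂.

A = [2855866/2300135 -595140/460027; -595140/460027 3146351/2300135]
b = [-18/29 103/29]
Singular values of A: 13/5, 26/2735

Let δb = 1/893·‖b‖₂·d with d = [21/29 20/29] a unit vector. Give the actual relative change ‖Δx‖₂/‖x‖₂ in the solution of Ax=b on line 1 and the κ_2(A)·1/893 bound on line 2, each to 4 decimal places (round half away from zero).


from the listed singular values, σ₁ = 13/5, σ_n = 26/2735
κ = σ_max/σ_min = (13/5)/(26/2735) = 273.5000
κ_2(A)·‖δb‖/‖b‖ = 0.3063
solve Ax = b  →  x = [151.5517 145.9284]
2-norm of b is 3.6056; of x, 210.3878
Δx = A⁻¹·δb where δb = 1/893·3.6056·d; ‖Δx‖ = 0.4247
realised ‖Δx‖/‖x‖ = 0.0020
tightness: 0.0020 against a bound of 0.3063 (unrounded ratio ≈ 0.0066)

0.0020
0.3063


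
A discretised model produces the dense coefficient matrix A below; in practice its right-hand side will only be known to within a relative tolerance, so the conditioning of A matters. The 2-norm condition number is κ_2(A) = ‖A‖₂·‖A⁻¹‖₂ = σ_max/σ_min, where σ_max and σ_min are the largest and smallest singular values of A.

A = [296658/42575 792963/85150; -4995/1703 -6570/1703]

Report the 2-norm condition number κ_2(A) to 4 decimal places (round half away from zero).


M = AᵀA = [613016181/10725625 817338033/10725625; 817338033/10725625 4359186801/42902500]. tr(M)=272450061/1716100, det(M)=321489/1716100
λ_max, λ_min = (272450061/1716100 ± √74226828909812121/2944999210000)/2 = 3969/25, 81/68644
κ_2(A) = √(λ_max/λ_min) = √((3969/25) / (81/68644)) = 366.8000

366.8000


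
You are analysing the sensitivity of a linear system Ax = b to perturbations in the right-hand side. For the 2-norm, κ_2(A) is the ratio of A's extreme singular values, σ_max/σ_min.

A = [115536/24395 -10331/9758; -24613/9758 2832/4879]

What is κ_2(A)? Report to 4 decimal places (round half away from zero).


385.0000

M = AᵀA = [237160081/8236900 -2668032/411845; -2668032/411845 480313/329476]. tr(M)=74113/2450, det(M)=121/19600
char-poly roots: 121/4 and 1/4900
κ_2(A) = √(λ_max/λ_min) = √((121/4) / (1/4900)) = 385.0000


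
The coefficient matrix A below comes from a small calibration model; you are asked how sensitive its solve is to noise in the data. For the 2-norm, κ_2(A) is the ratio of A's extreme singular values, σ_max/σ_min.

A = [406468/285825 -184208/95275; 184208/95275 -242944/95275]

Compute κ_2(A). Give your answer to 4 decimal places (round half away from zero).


142.9125

form AᵀA = [18824380816/3267837225 -8365253696/1089279075; -8365253696/1089279075 3718174976/363093025] with trace 2091518224/130713489 and determinant 1638400/130713489
λ_max, λ_min = (2091518224/130713489 ± √4373591837402603776/17086016206553121)/2 = 16, 102400/130713489
so κ_2 = √(16 / (102400/130713489)) = 142.9125
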